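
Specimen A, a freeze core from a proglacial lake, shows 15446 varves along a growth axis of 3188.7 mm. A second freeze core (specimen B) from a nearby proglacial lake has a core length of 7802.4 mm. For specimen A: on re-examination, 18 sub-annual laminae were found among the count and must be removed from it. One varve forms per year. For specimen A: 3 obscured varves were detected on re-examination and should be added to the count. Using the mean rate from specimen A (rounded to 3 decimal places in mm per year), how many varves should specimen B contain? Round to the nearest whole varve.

Specimen A: correcting the raw count gives 15446 − 18 + 3 = 15431 true varves.
A: 3188.7 mm over 15431 years gives 3188.7 / 15431 ≈ 0.207 mm per year.
For B, 7802.4 / 0.207 = 37692.75 years ≈ 37693 varves.

37693 varves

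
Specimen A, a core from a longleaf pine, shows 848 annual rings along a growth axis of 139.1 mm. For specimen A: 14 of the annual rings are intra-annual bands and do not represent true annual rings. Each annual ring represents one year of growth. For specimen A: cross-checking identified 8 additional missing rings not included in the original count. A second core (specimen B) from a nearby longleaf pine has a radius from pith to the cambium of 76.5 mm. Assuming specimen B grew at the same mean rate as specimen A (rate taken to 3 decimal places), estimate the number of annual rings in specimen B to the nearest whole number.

464 annual rings

Specimen A: after corrections the count is 848 − 14 + 8 = 842 annual rings.
A: Mean rate = 139.1 mm / 842 years ≈ 0.165 mm per year.
B spans 76.5 / 0.165 = 463.64 years ≈ 464 annual rings.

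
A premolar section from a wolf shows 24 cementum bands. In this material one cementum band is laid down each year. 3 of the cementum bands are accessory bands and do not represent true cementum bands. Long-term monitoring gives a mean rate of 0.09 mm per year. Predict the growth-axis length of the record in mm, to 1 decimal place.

1.9 mm

Adjusted count: 24 − 3 = 21 cementum bands.
21 years at 0.09 mm/year gives 0.09 × 21 = 1.9 mm.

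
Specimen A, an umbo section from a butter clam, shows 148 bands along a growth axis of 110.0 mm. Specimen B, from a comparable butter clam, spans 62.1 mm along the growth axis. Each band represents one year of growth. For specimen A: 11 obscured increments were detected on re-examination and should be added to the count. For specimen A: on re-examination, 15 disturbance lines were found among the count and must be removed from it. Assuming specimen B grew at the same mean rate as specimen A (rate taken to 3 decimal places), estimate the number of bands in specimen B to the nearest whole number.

81 bands

Specimen A: correcting the raw count gives 148 − 15 + 11 = 144 true bands.
A: 110.0 mm over 144 years gives 110.0 / 144 ≈ 0.764 mm/year.
B spans 62.1 / 0.764 = 81.28 years ≈ 81 bands.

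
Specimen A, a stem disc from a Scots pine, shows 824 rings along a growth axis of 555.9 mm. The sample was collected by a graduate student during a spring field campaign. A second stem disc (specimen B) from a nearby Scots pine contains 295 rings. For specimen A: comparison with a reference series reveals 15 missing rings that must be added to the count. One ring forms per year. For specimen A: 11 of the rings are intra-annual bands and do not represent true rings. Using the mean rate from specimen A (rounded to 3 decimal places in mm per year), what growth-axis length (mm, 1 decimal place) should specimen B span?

197.9 mm

Specimen A: after corrections the count is 824 − 11 + 15 = 828 rings.
A: Extension rate ≈ 555.9 / 828 = 0.671 mm/year.
For B, 0.671 mm/year × 295 years = 197.9 mm.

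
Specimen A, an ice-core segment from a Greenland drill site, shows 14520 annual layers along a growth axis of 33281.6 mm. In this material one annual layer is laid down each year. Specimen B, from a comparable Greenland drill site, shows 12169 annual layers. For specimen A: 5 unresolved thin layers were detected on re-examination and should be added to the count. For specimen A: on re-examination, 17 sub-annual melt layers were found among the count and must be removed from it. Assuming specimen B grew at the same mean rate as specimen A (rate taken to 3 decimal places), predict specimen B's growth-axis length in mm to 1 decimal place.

27915.7 mm

Specimen A: correcting the raw count gives 14520 − 17 + 5 = 14508 true annual layers.
A: Extension rate ≈ 33281.6 / 14508 = 2.294 mm/yr.
B's length ≈ 2.294 × 12169 = 27915.7 mm.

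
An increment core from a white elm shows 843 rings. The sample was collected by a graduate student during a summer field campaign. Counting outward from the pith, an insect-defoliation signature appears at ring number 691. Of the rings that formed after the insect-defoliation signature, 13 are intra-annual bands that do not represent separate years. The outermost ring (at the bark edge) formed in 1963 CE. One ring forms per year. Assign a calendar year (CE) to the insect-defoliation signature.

The insect-defoliation signature sits at ring 691 from the pith, so 843 − 691 = 152 rings formed after it.
Excluding 13 false rings: 152 − 13 = 139.
Counting back 139 years from 1963 CE places the insect-defoliation signature in 1963 − 139 = 1824 CE.

1824 CE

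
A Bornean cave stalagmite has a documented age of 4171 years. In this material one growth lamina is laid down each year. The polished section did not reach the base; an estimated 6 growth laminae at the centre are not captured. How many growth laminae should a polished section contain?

Expected growth laminae over 4171 years: 4171.
4171 − 6 missed = 4165 growth laminae expected in the prepared section.

4165 growth laminae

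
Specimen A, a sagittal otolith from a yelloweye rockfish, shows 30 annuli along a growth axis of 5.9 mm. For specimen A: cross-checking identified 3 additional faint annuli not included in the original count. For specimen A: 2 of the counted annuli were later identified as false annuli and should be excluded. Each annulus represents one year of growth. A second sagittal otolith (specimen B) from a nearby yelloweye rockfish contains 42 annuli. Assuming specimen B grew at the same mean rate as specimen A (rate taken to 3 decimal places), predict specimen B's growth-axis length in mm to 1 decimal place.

8.0 mm

Specimen A: after corrections the count is 30 − 2 + 3 = 31 annuli.
A: 5.9 mm over 31 years gives 5.9 / 31 ≈ 0.190 mm/yr.
For B, 0.190 mm/year × 42 years = 8.0 mm.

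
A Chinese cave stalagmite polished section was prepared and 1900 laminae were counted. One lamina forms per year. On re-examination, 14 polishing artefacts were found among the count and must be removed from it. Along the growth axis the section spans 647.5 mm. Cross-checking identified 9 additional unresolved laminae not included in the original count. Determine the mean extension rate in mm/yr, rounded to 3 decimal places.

0.342 mm/yr

Adjusted count: 1900 − 14 + 9 = 1895 laminae.
647.5 mm over 1895 years gives 647.5 / 1895 ≈ 0.342 mm/yr.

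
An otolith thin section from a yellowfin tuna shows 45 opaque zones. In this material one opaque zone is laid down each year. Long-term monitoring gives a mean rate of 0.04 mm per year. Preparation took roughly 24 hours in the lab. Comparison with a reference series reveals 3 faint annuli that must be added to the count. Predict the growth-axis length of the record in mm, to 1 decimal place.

True opaque zone count = 45 + 3 = 48.
48 years at 0.04 mm/year gives 0.04 × 48 = 1.9 mm.

1.9 mm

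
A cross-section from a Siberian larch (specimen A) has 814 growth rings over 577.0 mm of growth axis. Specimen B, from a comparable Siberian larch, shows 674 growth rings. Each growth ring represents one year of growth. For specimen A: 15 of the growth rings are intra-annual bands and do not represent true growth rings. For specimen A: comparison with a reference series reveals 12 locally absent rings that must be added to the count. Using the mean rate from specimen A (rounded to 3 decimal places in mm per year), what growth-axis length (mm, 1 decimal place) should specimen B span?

479.2 mm

Specimen A: true growth ring count = 814 − 15 + 12 = 811.
A: Extension rate ≈ 577.0 / 811 = 0.711 mm per year.
B's length ≈ 0.711 × 674 = 479.2 mm.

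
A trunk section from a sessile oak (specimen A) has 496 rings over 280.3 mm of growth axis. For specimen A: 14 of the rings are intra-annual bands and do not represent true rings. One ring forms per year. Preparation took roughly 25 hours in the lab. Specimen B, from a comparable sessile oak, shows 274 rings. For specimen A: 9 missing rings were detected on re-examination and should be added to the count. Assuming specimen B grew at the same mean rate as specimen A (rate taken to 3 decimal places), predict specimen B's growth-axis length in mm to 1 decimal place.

Specimen A: after corrections the count is 496 − 14 + 9 = 491 rings.
A: Extension rate ≈ 280.3 / 491 = 0.571 mm/yr.
B's length ≈ 0.571 × 274 = 156.5 mm.

156.5 mm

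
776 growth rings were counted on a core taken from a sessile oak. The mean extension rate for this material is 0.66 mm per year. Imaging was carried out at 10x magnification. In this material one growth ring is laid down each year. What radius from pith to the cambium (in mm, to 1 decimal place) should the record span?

776 years of growth are recorded.
776 years at 0.66 mm/year gives 0.66 × 776 = 512.2 mm.

512.2 mm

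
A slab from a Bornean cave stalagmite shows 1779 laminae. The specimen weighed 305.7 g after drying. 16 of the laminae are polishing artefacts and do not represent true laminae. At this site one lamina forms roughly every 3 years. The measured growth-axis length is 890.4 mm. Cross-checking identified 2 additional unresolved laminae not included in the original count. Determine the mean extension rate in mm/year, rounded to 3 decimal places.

0.168 mm/year

Adjusted count: 1779 − 16 + 2 = 1765 laminae.
Multiplying by 3 years per lamina: 1765 × 3 = 5295 years.
890.4 mm over 5295 years gives 890.4 / 5295 ≈ 0.168 mm/year.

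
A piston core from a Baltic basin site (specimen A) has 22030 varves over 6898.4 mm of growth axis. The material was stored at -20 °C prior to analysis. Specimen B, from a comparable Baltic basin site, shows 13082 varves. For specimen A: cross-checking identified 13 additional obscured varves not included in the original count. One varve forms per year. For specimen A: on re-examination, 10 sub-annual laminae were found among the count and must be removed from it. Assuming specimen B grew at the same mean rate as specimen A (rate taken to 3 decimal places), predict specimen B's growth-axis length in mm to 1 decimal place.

4094.7 mm

Specimen A: after corrections the count is 22030 − 10 + 13 = 22033 varves.
A: Extension rate ≈ 6898.4 / 22033 = 0.313 mm/year.
B's length ≈ 0.313 × 13082 = 4094.7 mm.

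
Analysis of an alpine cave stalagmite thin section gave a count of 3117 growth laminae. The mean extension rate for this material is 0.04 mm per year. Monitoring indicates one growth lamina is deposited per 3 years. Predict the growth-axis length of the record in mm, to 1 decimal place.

374.0 mm

Multiplying by 3 years per growth lamina: 3117 × 3 = 9351 years.
9351 years at 0.04 mm/year gives 0.04 × 9351 = 374.0 mm.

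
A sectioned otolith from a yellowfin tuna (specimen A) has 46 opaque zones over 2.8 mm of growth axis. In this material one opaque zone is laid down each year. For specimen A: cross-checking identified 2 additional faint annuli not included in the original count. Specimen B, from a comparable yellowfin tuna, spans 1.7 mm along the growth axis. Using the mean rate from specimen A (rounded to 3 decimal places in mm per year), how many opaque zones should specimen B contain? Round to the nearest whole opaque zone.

29 opaque zones

Specimen A: adjusted count: 46 + 2 = 48 opaque zones.
A: Extension rate ≈ 2.8 / 48 = 0.058 mm per year.
B spans 1.7 / 0.058 = 29.31 years ≈ 29 opaque zones.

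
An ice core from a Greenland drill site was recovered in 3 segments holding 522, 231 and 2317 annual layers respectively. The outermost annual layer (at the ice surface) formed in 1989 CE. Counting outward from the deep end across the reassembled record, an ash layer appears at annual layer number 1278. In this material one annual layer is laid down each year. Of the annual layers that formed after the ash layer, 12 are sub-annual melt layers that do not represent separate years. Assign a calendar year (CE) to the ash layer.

209 CE

Total annual layers = 522 + 231 + 2317 = 3070.
3070 − 1278 = 1792 annual layers lie beyond the ash layer toward the ice surface.
1792 − 12 false = 1780 true annual layers after the ash layer.
Counting back 1780 years from 1989 CE places the ash layer in 1989 − 1780 = 209 CE.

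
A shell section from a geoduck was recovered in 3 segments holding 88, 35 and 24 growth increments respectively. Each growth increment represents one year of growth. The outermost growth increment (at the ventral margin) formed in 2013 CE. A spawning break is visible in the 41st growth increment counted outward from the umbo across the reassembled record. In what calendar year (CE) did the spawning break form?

1907 CE

Total growth increments = 88 + 35 + 24 = 147.
Between growth increment 41 and the ventral margin there are 147 − 41 = 106 growth increments.
2013 − 106 = 1907 CE.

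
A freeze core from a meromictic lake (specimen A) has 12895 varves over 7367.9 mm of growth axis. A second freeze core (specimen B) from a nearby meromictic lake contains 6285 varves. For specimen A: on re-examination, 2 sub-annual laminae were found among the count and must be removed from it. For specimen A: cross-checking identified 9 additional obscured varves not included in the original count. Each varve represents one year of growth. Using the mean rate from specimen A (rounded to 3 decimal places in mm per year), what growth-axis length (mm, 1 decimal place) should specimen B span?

Specimen A: after corrections the count is 12895 − 2 + 9 = 12902 varves.
A: 7367.9 mm over 12902 years gives 7367.9 / 12902 ≈ 0.571 mm/year.
Length of B = 0.571 × 6285 = 3588.7 mm.

3588.7 mm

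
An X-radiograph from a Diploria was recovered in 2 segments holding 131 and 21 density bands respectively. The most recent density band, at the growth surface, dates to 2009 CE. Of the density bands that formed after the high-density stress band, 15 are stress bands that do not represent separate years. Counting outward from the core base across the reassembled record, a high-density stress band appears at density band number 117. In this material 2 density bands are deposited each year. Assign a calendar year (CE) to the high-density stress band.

Total density bands = 131 + 21 = 152.
152 − 117 = 35 density bands lie beyond the high-density stress band toward the growth surface.
Removing the 15 false density bands leaves 35 − 15 = 20 true density bands beyond the high-density stress band.
20 density bands at 2 per year is 20 / 2 = 10 years.
2009 − 10 = 1999 CE.

1999 CE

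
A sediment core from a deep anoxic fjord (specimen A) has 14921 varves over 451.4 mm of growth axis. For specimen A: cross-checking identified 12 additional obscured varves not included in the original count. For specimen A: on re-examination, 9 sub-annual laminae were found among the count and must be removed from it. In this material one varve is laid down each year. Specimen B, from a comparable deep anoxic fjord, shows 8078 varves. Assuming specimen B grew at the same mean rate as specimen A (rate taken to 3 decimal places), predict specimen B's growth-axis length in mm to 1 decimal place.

242.3 mm

Specimen A: true varve count = 14921 − 9 + 12 = 14924.
A: Mean rate = 451.4 mm / 14924 years ≈ 0.030 mm per year.
For B, 0.030 mm/year × 8078 years = 242.3 mm.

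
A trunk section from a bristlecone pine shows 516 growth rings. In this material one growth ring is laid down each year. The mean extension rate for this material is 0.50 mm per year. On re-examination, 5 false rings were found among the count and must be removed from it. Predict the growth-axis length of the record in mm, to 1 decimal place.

255.5 mm

True growth ring count = 516 − 5 = 511.
511 years at 0.50 mm/year gives 0.50 × 511 = 255.5 mm.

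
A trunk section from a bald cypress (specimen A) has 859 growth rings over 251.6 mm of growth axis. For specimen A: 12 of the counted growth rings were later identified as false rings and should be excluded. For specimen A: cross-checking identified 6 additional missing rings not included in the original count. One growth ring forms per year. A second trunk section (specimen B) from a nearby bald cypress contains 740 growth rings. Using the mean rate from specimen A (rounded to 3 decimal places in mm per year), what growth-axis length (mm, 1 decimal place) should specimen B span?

218.3 mm

Specimen A: true growth ring count = 859 − 12 + 6 = 853.
A: Extension rate ≈ 251.6 / 853 = 0.295 mm/yr.
For B, 0.295 mm/year × 740 years = 218.3 mm.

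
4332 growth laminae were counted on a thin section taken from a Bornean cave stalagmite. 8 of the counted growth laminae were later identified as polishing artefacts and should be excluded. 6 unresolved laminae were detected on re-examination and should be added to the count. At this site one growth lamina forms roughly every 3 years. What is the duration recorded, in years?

True growth lamina count = 4332 − 8 + 6 = 4330.
Multiplying by 3 years per growth lamina: 4330 × 3 = 12990 years.

12990 yr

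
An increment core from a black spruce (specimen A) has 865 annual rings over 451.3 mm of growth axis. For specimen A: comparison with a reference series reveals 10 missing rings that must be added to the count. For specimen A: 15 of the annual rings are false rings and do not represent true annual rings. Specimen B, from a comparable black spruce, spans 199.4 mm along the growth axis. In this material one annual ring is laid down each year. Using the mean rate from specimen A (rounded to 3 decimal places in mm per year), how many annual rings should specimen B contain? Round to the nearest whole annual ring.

380 annual rings

Specimen A: correcting the raw count gives 865 − 15 + 10 = 860 true annual rings.
A: Extension rate ≈ 451.3 / 860 = 0.525 mm/year.
B spans 199.4 / 0.525 = 379.81 years ≈ 380 annual rings.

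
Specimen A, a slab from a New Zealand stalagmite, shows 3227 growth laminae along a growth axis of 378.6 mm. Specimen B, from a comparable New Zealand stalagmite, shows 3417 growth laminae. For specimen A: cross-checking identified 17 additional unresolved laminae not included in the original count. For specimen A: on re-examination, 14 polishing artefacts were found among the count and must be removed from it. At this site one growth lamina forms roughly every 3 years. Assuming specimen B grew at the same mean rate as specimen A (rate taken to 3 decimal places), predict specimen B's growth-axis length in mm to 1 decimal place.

399.8 mm

Specimen A: true growth lamina count = 3227 − 14 + 17 = 3230.
Specimen A: multiplying by 3 years per growth lamina: 3230 × 3 = 9690 years.
A: 378.6 mm over 9690 years gives 378.6 / 9690 ≈ 0.039 mm/year.
Specimen B: at 3 years per growth lamina, 3417 × 3 = 10251 years. Length of B = 0.039 × 10251 = 399.8 mm.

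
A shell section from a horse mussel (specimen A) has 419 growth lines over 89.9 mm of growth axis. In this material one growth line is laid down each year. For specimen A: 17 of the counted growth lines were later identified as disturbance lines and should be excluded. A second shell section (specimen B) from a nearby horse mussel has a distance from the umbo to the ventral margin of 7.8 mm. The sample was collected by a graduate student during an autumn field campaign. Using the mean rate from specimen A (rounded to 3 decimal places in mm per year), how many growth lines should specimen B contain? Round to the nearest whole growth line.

Specimen A: correcting the raw count gives 419 − 17 = 402 true growth lines.
A: Extension rate ≈ 89.9 / 402 = 0.224 mm per year.
For B, 7.8 / 0.224 = 34.82 years ≈ 35 growth lines.

35 growth lines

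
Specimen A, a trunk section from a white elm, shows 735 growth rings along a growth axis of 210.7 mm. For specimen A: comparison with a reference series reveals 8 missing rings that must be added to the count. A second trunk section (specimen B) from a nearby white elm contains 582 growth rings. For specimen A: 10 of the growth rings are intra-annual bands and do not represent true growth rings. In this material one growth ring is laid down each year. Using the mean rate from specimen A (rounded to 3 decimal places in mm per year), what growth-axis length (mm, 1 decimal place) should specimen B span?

167.0 mm

Specimen A: true growth ring count = 735 − 10 + 8 = 733.
A: 210.7 mm over 733 years gives 210.7 / 733 ≈ 0.287 mm/yr.
For B, 0.287 mm/year × 582 years = 167.0 mm.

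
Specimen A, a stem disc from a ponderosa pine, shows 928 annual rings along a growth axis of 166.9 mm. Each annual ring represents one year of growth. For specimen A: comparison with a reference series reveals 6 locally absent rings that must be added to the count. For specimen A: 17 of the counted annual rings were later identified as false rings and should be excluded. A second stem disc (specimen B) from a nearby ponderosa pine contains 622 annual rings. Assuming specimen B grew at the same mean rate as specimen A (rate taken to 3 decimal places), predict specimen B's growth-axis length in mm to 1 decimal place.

Specimen A: correcting the raw count gives 928 − 17 + 6 = 917 true annual rings.
A: Mean rate = 166.9 mm / 917 years ≈ 0.182 mm/yr.
For B, 0.182 mm/year × 622 years = 113.2 mm.

113.2 mm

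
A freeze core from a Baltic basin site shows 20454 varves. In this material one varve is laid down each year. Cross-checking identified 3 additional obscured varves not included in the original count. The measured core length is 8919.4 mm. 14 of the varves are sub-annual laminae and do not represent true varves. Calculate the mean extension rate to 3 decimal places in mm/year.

0.436 mm/year

Correcting the raw count gives 20454 − 14 + 3 = 20443 true varves.
Extension rate ≈ 8919.4 / 20443 = 0.436 mm/year.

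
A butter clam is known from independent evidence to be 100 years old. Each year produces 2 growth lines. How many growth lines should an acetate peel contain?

200 growth lines

Expected growth lines: 100 × 2 = 200.
So 200 growth lines should be present.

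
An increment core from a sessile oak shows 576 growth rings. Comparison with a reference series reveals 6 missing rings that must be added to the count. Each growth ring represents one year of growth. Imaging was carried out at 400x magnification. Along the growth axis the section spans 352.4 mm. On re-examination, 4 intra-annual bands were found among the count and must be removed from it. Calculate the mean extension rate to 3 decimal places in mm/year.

0.610 mm/year

Adjusted count: 576 − 4 + 6 = 578 growth rings.
Mean rate = 352.4 mm / 578 years ≈ 0.610 mm/year.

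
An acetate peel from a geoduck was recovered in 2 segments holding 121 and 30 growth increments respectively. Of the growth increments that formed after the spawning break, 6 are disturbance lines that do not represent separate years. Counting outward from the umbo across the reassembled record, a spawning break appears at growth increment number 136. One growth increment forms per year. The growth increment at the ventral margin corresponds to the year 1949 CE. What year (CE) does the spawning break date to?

Total growth increments = 121 + 30 = 151.
151 − 136 = 15 growth increments lie beyond the spawning break toward the ventral margin.
Excluding 6 false growth increments: 15 − 6 = 9.
The growth increment at the ventral margin is 1949 CE, so the spawning break dates to 1949 − 9 = 1940 CE.

1940 CE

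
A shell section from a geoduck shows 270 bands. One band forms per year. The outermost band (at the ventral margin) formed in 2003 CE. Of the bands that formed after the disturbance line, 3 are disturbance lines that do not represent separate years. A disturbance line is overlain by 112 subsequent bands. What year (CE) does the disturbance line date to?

1894 CE

112 bands formed after the disturbance line.
Excluding 3 false bands: 112 − 3 = 109.
The band at the ventral margin is 2003 CE, so the disturbance line dates to 2003 − 109 = 1894 CE.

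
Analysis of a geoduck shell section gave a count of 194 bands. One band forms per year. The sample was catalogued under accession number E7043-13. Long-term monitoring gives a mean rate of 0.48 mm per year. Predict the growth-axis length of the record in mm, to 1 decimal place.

93.1 mm

The record spans 194 years at 0.48 mm per year.
Length ≈ 0.48 × 194 = 93.1 mm.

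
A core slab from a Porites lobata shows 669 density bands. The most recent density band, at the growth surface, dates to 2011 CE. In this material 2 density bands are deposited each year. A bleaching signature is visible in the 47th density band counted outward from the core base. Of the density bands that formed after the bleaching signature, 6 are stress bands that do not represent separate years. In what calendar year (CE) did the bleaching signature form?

1703 CE

669 − 47 = 622 density bands lie beyond the bleaching signature toward the growth surface.
Removing the 6 false density bands leaves 622 − 6 = 616 true density bands beyond the bleaching signature.
Dividing by 2 density bands per year: 616 / 2 = 308 years.
The density band at the growth surface is 2011 CE, so the bleaching signature dates to 2011 − 308 = 1703 CE.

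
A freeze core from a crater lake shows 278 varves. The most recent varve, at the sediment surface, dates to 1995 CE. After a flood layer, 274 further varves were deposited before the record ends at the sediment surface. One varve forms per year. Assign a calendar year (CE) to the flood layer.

274 varves post-date the flood layer.
Counting back 274 years from 1995 CE places the flood layer in 1995 − 274 = 1721 CE.

1721 CE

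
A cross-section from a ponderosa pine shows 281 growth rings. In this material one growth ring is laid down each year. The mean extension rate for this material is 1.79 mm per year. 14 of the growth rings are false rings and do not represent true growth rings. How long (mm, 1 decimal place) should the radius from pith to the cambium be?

477.9 mm

Adjusted count: 281 − 14 = 267 growth rings.
267 years at 1.79 mm/year gives 1.79 × 267 = 477.9 mm.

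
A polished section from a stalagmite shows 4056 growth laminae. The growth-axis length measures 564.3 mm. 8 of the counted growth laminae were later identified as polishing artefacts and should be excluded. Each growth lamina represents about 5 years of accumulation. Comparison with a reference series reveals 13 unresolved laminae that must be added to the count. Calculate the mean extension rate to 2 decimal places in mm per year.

0.03 mm per year

After corrections the count is 4056 − 8 + 13 = 4061 growth laminae.
4061 growth laminae at 5 years each span 4061 × 5 = 20305 years.
564.3 mm over 20305 years gives 564.3 / 20305 ≈ 0.03 mm per year.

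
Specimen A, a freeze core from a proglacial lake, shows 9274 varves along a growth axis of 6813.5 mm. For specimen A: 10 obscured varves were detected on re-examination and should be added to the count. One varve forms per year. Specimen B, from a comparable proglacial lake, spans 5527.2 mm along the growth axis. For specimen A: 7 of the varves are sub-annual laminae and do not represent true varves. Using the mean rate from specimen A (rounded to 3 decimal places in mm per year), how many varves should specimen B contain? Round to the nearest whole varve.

Specimen A: correcting the raw count gives 9274 − 7 + 10 = 9277 true varves.
A: 6813.5 mm over 9277 years gives 6813.5 / 9277 ≈ 0.734 mm/yr.
For B, 5527.2 / 0.734 = 7530.25 years ≈ 7530 varves.

7530 varves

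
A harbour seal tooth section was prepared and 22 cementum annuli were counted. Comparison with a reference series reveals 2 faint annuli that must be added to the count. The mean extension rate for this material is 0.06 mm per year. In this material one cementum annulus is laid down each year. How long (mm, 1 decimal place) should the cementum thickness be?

1.4 mm

Adjusted count: 22 + 2 = 24 cementum annuli.
24 years at 0.06 mm/year gives 0.06 × 24 = 1.4 mm.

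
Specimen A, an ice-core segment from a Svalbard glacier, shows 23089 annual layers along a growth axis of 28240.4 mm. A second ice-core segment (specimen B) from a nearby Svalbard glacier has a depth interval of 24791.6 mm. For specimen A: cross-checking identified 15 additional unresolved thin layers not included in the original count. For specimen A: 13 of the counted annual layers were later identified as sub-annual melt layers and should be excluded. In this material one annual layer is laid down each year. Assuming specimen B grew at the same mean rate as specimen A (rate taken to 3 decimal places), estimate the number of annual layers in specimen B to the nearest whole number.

20271 annual layers

Specimen A: after corrections the count is 23089 − 13 + 15 = 23091 annual layers.
A: 28240.4 mm over 23091 years gives 28240.4 / 23091 ≈ 1.223 mm/yr.
For B, 24791.6 / 1.223 = 20271.14 years ≈ 20271 annual layers.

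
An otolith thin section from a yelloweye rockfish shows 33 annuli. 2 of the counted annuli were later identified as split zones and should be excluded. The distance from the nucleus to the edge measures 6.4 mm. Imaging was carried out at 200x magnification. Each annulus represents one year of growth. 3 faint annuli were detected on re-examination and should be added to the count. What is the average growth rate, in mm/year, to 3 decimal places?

Correcting the raw count gives 33 − 2 + 3 = 34 true annuli.
6.4 mm over 34 years gives 6.4 / 34 ≈ 0.188 mm/year.

0.188 mm/year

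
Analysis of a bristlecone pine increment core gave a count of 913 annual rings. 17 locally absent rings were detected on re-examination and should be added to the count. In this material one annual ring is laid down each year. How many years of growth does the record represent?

930 yr

Correcting the raw count gives 913 + 17 = 930 true annual rings.
One annual ring per year makes the duration 930 years.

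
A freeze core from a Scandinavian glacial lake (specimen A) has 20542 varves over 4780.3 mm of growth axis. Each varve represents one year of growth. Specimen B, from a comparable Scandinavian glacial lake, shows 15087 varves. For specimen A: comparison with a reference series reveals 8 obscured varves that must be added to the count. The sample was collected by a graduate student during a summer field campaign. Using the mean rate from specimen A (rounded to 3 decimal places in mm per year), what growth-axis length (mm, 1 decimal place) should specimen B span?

Specimen A: after corrections the count is 20542 + 8 = 20550 varves.
A: 4780.3 mm over 20550 years gives 4780.3 / 20550 ≈ 0.233 mm/year.
B's length ≈ 0.233 × 15087 = 3515.3 mm.

3515.3 mm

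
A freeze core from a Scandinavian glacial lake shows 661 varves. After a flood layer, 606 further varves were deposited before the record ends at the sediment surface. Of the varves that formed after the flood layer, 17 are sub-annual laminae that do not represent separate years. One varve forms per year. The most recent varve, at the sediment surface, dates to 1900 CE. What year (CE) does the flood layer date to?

606 varves post-date the flood layer.
Removing the 17 false varves leaves 606 − 17 = 589 true varves beyond the flood layer.
The varve at the sediment surface is 1900 CE, so the flood layer dates to 1900 − 589 = 1311 CE.

1311 CE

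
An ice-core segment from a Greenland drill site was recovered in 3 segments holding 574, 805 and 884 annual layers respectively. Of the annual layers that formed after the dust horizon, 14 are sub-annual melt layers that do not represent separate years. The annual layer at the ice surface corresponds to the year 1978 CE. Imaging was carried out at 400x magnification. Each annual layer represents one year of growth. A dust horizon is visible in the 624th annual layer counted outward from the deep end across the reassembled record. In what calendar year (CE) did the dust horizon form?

353 CE

Total annual layers = 574 + 805 + 884 = 2263.
2263 − 624 = 1639 annual layers lie beyond the dust horizon toward the ice surface.
Excluding 14 false annual layers: 1639 − 14 = 1625.
1978 − 1625 = 353 CE.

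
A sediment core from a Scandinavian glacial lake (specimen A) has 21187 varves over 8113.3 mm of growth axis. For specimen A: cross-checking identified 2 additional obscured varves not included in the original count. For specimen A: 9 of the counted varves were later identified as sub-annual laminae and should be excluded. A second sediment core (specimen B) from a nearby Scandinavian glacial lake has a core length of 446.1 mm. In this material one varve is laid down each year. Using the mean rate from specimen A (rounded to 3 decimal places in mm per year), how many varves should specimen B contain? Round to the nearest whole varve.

Specimen A: true varve count = 21187 − 9 + 2 = 21180.
A: 8113.3 mm over 21180 years gives 8113.3 / 21180 ≈ 0.383 mm/yr.
B spans 446.1 / 0.383 = 1164.75 years ≈ 1165 varves.

1165 varves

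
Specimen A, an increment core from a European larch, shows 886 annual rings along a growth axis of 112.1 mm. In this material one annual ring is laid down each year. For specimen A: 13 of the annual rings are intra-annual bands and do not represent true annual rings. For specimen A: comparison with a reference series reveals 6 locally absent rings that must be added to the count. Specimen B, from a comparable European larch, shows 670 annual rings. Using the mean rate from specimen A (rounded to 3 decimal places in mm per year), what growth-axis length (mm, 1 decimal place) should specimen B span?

Specimen A: true annual ring count = 886 − 13 + 6 = 879.
A: 112.1 mm over 879 years gives 112.1 / 879 ≈ 0.128 mm/yr.
B's length ≈ 0.128 × 670 = 85.8 mm.

85.8 mm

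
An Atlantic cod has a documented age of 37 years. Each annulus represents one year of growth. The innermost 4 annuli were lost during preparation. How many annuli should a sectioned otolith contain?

At one annulus per year, 37 years correspond to 37 annuli.
37 − 4 missed = 33 annuli expected in the prepared section.

33 annuli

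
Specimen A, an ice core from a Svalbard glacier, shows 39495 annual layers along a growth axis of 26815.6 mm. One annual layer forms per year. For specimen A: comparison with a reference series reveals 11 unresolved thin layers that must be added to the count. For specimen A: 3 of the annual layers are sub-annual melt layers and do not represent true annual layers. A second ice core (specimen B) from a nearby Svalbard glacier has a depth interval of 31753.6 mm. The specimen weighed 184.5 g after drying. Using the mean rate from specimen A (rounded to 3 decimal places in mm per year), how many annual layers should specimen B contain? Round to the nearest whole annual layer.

46765 annual layers

Specimen A: correcting the raw count gives 39495 − 3 + 11 = 39503 true annual layers.
A: Extension rate ≈ 26815.6 / 39503 = 0.679 mm/yr.
B spans 31753.6 / 0.679 = 46765.24 years ≈ 46765 annual layers.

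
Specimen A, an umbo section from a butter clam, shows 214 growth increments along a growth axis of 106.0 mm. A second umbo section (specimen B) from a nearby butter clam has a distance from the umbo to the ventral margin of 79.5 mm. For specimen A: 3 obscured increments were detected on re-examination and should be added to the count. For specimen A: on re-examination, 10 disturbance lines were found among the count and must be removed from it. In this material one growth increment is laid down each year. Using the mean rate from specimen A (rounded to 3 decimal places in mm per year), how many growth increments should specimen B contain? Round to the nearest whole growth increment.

155 growth increments

Specimen A: true growth increment count = 214 − 10 + 3 = 207.
A: 106.0 mm over 207 years gives 106.0 / 207 ≈ 0.512 mm per year.
For B, 79.5 / 0.512 = 155.27 years ≈ 155 growth increments.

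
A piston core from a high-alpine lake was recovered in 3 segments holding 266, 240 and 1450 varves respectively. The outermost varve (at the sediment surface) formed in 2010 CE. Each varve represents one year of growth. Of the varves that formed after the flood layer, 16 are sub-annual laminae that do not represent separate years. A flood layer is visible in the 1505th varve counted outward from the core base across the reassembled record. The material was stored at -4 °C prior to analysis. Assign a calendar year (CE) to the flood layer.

Total varves = 266 + 240 + 1450 = 1956.
The flood layer sits at varve 1505 from the core base, so 1956 − 1505 = 451 varves formed after it.
Excluding 16 false varves: 451 − 16 = 435.
Counting back 435 years from 2010 CE places the flood layer in 2010 − 435 = 1575 CE.

1575 CE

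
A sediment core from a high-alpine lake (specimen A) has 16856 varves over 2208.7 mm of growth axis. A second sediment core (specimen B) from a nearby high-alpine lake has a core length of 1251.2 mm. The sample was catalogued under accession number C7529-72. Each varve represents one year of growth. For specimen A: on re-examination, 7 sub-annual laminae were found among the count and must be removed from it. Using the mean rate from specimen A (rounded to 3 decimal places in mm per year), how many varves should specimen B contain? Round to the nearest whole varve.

9551 varves

Specimen A: after corrections the count is 16856 − 7 = 16849 varves.
A: Extension rate ≈ 2208.7 / 16849 = 0.131 mm/yr.
For B, 1251.2 / 0.131 = 9551.15 years ≈ 9551 varves.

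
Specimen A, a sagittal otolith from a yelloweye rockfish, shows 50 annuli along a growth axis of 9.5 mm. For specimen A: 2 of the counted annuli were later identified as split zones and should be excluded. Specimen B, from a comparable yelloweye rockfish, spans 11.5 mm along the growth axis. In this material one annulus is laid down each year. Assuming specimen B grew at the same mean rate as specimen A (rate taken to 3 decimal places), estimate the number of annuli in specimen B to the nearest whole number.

58 annuli

Specimen A: after corrections the count is 50 − 2 = 48 annuli.
A: Extension rate ≈ 9.5 / 48 = 0.198 mm/yr.
Specimen B: 11.5 mm / 0.198 mm per year = 58.08 years ≈ 58 annuli.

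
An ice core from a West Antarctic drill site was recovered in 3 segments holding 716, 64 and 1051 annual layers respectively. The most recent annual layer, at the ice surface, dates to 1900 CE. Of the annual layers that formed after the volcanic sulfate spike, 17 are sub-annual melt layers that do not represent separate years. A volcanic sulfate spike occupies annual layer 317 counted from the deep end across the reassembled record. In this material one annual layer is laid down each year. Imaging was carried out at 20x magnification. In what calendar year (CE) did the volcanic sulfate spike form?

403 CE

Total annual layers = 716 + 64 + 1051 = 1831.
1831 − 317 = 1514 annual layers lie beyond the volcanic sulfate spike toward the ice surface.
Excluding 17 false annual layers: 1514 − 17 = 1497.
1900 − 1497 = 403 CE.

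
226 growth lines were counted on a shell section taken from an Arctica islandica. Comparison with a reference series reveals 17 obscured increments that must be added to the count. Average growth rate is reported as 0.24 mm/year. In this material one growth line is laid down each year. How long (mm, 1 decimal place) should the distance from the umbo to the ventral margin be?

58.3 mm

True growth line count = 226 + 17 = 243.
Length ≈ 0.24 × 243 = 58.3 mm.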